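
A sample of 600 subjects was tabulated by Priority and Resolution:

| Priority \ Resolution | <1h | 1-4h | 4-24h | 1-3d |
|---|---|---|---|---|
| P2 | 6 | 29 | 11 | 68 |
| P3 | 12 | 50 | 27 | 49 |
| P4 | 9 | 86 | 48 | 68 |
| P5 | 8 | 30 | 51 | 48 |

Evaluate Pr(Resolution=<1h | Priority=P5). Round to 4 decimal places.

Total with Priority=P5: 8 + 30 + 51 + 48 = 137.
P(Resolution=<1h | Priority=P5) = 8/137 = 0.0584.

0.0584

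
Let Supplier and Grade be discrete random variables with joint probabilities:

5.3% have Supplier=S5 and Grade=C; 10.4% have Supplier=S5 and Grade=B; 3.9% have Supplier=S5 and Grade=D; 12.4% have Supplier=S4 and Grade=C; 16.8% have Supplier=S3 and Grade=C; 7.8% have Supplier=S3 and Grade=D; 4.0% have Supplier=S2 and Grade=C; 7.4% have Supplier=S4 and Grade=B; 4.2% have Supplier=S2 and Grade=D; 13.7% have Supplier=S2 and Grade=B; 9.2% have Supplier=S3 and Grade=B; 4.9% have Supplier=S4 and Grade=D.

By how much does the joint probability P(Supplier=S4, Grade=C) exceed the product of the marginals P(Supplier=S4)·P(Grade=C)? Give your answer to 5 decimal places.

0.02891

P(Supplier=S4) = 0.074 + 0.124 + 0.049 = 0.247.
P(Grade=C) = 0.040 + 0.168 + 0.124 + 0.053 = 0.385.
P(Supplier=S4, Grade=C) − P(Supplier=S4)P(Grade=C) = 0.124 − 0.247×0.385 = 0.02891.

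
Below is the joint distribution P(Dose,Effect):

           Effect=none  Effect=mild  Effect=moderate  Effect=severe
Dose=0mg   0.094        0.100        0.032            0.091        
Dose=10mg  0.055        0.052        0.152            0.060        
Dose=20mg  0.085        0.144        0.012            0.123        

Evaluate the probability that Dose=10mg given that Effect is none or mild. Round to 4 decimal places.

P(Effect=none) = 0.094 + 0.055 + 0.085 = 0.234.
P(Effect=mild) = 0.100 + 0.052 + 0.144 = 0.296.
P(Effect ∈ {none, mild}) = 0.234 + 0.296 = 0.530; P(Dose=10mg, Effect ∈ {none, mild}) = 0.055 + 0.052 = 0.107.
P(Dose=10mg | Effect ∈ {none, mild}) = 0.107/0.530 = 0.2019.

0.2019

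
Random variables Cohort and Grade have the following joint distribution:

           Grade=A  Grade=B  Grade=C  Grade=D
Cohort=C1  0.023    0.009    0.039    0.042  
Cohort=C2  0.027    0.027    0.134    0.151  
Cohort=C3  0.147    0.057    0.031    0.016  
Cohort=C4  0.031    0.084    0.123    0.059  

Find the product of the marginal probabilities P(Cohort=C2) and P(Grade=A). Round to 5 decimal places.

0.07729

P(Cohort=C2) = 0.027 + 0.027 + 0.134 + 0.151 = 0.339.
P(Grade=A) = 0.023 + 0.027 + 0.147 + 0.031 = 0.228.
Product: 0.339 × 0.228 = 0.07729.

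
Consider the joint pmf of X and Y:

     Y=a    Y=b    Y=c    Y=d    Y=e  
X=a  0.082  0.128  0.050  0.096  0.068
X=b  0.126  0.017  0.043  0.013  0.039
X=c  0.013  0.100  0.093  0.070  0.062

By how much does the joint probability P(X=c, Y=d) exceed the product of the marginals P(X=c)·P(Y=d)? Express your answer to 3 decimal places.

P(X=c) = 0.013 + 0.100 + 0.093 + 0.070 + 0.062 = 0.338.
P(Y=d) = 0.096 + 0.013 + 0.070 = 0.179.
P(X=c, Y=d) − P(X=c)P(Y=d) = 0.070 − 0.338×0.179 = 0.009.

0.009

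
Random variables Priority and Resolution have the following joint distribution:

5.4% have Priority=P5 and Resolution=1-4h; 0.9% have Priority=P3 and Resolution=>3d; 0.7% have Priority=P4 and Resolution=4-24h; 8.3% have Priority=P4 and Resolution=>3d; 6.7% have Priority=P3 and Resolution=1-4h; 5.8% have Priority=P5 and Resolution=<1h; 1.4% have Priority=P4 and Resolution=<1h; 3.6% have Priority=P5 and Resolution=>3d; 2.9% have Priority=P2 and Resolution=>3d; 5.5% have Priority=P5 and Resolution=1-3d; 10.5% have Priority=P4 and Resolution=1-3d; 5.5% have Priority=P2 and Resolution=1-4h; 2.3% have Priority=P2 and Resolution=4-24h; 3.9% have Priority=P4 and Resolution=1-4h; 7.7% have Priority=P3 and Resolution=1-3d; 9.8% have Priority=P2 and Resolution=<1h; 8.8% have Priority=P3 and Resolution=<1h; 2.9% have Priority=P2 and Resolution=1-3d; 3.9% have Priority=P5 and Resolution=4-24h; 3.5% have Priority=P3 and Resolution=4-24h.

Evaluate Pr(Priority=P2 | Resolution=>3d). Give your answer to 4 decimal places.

P(Resolution=>3d) = 0.029 + 0.009 + 0.083 + 0.036 = 0.157.
P(Priority=P2 | Resolution=>3d) = 0.029/0.157 = 0.1847.

0.1847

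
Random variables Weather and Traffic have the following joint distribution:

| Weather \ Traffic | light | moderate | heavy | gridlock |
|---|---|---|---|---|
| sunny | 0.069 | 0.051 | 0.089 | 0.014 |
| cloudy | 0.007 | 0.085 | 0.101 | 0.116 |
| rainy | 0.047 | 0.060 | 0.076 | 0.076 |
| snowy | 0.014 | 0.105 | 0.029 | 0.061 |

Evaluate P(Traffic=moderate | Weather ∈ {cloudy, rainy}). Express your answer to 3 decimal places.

0.255

P(Weather=cloudy) = 0.007 + 0.085 + 0.101 + 0.116 = 0.309.
P(Weather=rainy) = 0.047 + 0.060 + 0.076 + 0.076 = 0.259.
P(Weather ∈ {cloudy, rainy}) = 0.309 + 0.259 = 0.568; P(Traffic=moderate, Weather ∈ {cloudy, rainy}) = 0.085 + 0.060 = 0.145.
P(Traffic=moderate | Weather ∈ {cloudy, rainy}) = 0.145/0.568 = 0.255.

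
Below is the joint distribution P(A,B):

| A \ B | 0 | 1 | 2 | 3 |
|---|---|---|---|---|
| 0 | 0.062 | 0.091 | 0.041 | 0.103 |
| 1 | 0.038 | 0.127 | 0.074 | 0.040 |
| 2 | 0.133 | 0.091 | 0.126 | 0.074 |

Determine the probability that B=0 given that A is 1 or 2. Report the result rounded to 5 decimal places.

0.24324

P(A=1) = 0.038 + 0.127 + 0.074 + 0.040 = 0.279.
P(A=2) = 0.133 + 0.091 + 0.126 + 0.074 = 0.424.
P(A ∈ {1, 2}) = 0.279 + 0.424 = 0.703; P(B=0, A ∈ {1, 2}) = 0.038 + 0.133 = 0.171.
P(B=0 | A ∈ {1, 2}) = 0.171/0.703 = 0.24324.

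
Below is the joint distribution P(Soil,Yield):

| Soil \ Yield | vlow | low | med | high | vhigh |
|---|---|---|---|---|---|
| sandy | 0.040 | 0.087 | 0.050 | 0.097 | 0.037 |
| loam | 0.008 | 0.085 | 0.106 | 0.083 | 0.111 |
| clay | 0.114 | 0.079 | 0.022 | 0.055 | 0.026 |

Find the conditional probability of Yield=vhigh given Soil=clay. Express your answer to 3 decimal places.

0.088

P(Soil=clay) = 0.114 + 0.079 + 0.022 + 0.055 + 0.026 = 0.296.
P(Yield=vhigh | Soil=clay) = 0.026/0.296 = 0.088.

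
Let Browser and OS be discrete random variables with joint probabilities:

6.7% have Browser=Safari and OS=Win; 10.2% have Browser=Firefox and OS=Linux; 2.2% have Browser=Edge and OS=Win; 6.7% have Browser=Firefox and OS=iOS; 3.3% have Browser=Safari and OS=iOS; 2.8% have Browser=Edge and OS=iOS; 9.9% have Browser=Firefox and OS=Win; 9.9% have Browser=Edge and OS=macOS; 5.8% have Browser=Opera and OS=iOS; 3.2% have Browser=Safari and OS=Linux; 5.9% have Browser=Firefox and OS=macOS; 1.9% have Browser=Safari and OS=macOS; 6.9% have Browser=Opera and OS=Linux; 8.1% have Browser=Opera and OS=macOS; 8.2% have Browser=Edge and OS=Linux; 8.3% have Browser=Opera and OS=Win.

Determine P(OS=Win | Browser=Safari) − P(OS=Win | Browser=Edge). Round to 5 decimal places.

P(Browser=Safari) = 0.067 + 0.019 + 0.032 + 0.033 = 0.151; P(OS=Win | Browser=Safari) = 0.067/0.151 = 0.443709.
P(Browser=Edge) = 0.022 + 0.099 + 0.082 + 0.028 = 0.231; P(OS=Win | Browser=Edge) = 0.022/0.231 = 0.095238.
Difference = 0.34847.

0.34847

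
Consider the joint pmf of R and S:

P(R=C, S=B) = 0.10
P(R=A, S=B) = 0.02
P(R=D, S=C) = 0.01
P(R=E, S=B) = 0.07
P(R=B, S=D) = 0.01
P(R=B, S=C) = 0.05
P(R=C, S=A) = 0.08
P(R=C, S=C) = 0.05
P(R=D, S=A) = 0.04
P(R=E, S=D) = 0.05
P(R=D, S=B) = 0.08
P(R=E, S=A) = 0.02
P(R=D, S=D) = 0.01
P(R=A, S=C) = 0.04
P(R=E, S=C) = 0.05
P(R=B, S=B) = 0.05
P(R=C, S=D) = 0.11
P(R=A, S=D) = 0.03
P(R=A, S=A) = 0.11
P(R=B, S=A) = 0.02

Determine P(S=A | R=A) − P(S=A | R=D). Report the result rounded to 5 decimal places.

P(R=A) = 0.11 + 0.02 + 0.04 + 0.03 = 0.20; P(S=A | R=A) = 0.11/0.20 = 0.550000.
P(R=D) = 0.04 + 0.08 + 0.01 + 0.01 = 0.14; P(S=A | R=D) = 0.04/0.14 = 0.285714.
Difference = 0.26429.

0.26429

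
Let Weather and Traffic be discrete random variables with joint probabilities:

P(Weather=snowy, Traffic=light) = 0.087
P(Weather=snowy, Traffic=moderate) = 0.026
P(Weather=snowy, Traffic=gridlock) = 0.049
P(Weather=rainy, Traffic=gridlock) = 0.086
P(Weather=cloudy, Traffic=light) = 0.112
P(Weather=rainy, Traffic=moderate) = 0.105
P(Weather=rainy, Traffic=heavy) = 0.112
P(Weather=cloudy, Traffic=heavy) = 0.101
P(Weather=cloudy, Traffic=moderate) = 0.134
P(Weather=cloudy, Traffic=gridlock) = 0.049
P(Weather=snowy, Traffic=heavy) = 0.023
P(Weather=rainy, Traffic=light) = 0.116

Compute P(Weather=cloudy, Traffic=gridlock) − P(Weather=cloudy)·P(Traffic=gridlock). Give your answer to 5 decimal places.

-0.02386

P(Weather=cloudy) = 0.112 + 0.134 + 0.101 + 0.049 = 0.396.
P(Traffic=gridlock) = 0.049 + 0.086 + 0.049 = 0.184.
P(Weather=cloudy, Traffic=gridlock) − P(Weather=cloudy)P(Traffic=gridlock) = 0.049 − 0.396×0.184 = -0.02386.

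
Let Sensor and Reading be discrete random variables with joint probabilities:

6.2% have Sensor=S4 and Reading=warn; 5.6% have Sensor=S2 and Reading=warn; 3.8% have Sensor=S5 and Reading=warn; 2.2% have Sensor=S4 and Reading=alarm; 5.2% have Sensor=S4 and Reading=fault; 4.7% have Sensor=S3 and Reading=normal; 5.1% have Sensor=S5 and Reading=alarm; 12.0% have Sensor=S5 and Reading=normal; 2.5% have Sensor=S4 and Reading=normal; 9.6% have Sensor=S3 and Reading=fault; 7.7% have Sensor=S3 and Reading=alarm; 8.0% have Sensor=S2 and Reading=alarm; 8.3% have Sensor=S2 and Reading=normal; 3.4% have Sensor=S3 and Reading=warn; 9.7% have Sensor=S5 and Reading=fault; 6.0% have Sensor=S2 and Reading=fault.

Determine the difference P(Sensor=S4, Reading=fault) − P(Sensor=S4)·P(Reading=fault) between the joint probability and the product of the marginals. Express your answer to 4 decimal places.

P(Sensor=S4) = 0.025 + 0.062 + 0.022 + 0.052 = 0.161.
P(Reading=fault) = 0.060 + 0.096 + 0.052 + 0.097 = 0.305.
P(Sensor=S4, Reading=fault) − P(Sensor=S4)P(Reading=fault) = 0.052 − 0.161×0.305 = 0.0029.

0.0029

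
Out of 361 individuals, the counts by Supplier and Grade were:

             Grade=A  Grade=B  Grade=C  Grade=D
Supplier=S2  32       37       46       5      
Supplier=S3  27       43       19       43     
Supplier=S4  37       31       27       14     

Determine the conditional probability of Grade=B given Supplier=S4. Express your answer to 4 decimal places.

Total with Supplier=S4: 37 + 31 + 27 + 14 = 109.
P(Grade=B | Supplier=S4) = 31/109 = 0.2844.

0.2844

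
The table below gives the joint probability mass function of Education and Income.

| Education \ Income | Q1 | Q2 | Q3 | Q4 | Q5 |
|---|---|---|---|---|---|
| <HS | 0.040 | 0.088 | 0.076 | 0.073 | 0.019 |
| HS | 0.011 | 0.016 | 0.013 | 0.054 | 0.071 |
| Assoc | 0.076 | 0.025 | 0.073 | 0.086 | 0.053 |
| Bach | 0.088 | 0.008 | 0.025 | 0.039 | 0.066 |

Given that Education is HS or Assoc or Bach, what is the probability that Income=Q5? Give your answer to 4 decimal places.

0.2699

P(Education=HS) = 0.011 + 0.016 + 0.013 + 0.054 + 0.071 = 0.165.
P(Education=Assoc) = 0.076 + 0.025 + 0.073 + 0.086 + 0.053 = 0.313.
P(Education=Bach) = 0.088 + 0.008 + 0.025 + 0.039 + 0.066 = 0.226.
P(Education ∈ {HS, Assoc, Bach}) = 0.165 + 0.313 + 0.226 = 0.704; P(Income=Q5, Education ∈ {HS, Assoc, Bach}) = 0.071 + 0.053 + 0.066 = 0.190.
P(Income=Q5 | Education ∈ {HS, Assoc, Bach}) = 0.190/0.704 = 0.2699.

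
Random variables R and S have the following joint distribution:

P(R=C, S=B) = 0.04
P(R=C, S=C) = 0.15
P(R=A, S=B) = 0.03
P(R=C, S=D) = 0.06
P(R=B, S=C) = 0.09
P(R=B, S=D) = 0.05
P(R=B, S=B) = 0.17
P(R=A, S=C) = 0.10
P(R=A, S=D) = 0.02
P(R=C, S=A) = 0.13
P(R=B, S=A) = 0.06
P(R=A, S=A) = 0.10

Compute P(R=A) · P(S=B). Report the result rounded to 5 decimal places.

0.06000

P(R=A) = 0.10 + 0.03 + 0.10 + 0.02 = 0.25.
P(S=B) = 0.03 + 0.17 + 0.04 = 0.24.
Product: 0.25 × 0.24 = 0.06000.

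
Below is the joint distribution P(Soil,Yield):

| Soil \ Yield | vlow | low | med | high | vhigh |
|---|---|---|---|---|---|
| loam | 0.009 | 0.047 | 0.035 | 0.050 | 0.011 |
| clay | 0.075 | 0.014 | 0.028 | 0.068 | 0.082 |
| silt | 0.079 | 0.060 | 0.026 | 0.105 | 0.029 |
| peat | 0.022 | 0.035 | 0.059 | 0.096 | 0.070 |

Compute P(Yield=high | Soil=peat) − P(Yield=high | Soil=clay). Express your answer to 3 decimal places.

0.086

P(Soil=peat) = 0.022 + 0.035 + 0.059 + 0.096 + 0.070 = 0.282; P(Yield=high | Soil=peat) = 0.096/0.282 = 0.3404.
P(Soil=clay) = 0.075 + 0.014 + 0.028 + 0.068 + 0.082 = 0.267; P(Yield=high | Soil=clay) = 0.068/0.267 = 0.2547.
Difference = 0.086.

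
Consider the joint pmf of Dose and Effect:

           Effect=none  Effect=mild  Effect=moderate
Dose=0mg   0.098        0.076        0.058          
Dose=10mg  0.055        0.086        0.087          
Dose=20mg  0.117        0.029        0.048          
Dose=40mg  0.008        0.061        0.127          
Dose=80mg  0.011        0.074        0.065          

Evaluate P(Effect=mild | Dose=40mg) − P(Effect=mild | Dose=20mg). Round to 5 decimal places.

0.16174

P(Dose=40mg) = 0.008 + 0.061 + 0.127 = 0.196; P(Effect=mild | Dose=40mg) = 0.061/0.196 = 0.311224.
P(Dose=20mg) = 0.117 + 0.029 + 0.048 = 0.194; P(Effect=mild | Dose=20mg) = 0.029/0.194 = 0.149485.
Difference = 0.16174.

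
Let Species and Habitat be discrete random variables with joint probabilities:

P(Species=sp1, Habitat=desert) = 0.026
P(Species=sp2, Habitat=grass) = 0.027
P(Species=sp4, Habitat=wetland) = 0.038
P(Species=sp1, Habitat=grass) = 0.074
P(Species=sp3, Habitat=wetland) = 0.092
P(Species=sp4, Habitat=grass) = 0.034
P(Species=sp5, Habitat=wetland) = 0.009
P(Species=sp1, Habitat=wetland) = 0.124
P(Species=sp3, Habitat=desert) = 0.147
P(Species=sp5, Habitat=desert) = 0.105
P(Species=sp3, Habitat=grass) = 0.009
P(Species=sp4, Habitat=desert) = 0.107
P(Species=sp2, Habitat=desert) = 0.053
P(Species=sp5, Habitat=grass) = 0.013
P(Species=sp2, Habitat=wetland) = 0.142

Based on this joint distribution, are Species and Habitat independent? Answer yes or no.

P(Species=sp1) = 0.224 and P(Habitat=desert) = 0.438, so their product is 0.09811, but P(Species=sp1, Habitat=desert) = 0.026. Since these differ, Species and Habitat are not independent.

no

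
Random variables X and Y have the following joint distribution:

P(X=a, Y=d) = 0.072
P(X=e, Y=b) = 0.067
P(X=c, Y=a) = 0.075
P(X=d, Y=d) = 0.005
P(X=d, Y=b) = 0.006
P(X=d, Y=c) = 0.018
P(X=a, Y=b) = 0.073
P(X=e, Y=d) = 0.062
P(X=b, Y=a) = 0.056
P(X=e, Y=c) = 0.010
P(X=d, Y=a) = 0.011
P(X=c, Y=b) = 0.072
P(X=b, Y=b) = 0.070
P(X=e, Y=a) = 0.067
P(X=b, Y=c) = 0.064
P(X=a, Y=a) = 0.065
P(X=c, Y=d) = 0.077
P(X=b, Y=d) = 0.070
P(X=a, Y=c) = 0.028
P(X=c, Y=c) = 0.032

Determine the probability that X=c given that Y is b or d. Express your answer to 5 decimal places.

P(Y=b) = 0.073 + 0.070 + 0.072 + 0.006 + 0.067 = 0.288.
P(Y=d) = 0.072 + 0.070 + 0.077 + 0.005 + 0.062 = 0.286.
P(Y ∈ {b, d}) = 0.288 + 0.286 = 0.574; P(X=c, Y ∈ {b, d}) = 0.072 + 0.077 = 0.149.
P(X=c | Y ∈ {b, d}) = 0.149/0.574 = 0.25958.

0.25958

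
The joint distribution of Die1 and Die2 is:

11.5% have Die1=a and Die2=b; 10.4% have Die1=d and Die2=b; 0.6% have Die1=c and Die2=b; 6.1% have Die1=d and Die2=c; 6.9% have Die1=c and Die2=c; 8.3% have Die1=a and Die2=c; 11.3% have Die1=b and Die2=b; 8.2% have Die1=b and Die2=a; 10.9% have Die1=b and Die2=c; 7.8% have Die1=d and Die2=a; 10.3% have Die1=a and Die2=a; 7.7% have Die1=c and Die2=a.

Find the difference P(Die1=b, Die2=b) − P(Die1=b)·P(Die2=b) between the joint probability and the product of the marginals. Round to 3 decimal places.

0.010

P(Die1=b) = 0.082 + 0.113 + 0.109 = 0.304.
P(Die2=b) = 0.115 + 0.113 + 0.006 + 0.104 = 0.338.
P(Die1=b, Die2=b) − P(Die1=b)P(Die2=b) = 0.113 − 0.304×0.338 = 0.010.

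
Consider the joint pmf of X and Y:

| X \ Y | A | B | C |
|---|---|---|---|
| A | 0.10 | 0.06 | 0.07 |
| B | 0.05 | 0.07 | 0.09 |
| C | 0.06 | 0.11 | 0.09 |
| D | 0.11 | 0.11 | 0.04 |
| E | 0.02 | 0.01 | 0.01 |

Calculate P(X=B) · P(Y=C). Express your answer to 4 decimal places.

P(X=B) = 0.05 + 0.07 + 0.09 = 0.21.
P(Y=C) = 0.07 + 0.09 + 0.09 + 0.04 + 0.01 = 0.30.
Product: 0.21 × 0.30 = 0.0630.

0.0630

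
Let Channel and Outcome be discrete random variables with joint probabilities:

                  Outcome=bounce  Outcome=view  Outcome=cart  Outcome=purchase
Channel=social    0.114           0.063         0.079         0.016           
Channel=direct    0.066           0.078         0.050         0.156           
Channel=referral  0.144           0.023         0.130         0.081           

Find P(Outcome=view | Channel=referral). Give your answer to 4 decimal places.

P(Channel=referral) = 0.144 + 0.023 + 0.130 + 0.081 = 0.378.
P(Outcome=view | Channel=referral) = 0.023/0.378 = 0.0608.

0.0608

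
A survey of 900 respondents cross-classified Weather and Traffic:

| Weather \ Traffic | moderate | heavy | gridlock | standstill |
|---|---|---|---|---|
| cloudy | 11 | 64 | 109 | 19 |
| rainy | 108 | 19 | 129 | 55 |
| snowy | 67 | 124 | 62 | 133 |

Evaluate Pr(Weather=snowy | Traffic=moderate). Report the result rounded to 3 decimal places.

0.360

Total with Traffic=moderate: 11 + 108 + 67 = 186.
P(Weather=snowy | Traffic=moderate) = 67/186 = 0.360.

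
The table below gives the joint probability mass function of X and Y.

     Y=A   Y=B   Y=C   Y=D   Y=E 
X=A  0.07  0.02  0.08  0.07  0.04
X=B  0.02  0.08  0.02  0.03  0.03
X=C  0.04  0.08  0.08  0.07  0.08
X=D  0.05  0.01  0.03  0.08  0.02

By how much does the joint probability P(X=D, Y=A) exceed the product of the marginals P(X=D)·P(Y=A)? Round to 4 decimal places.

0.0158

P(X=D) = 0.05 + 0.01 + 0.03 + 0.08 + 0.02 = 0.19.
P(Y=A) = 0.07 + 0.02 + 0.04 + 0.05 = 0.18.
P(X=D, Y=A) − P(X=D)P(Y=A) = 0.05 − 0.19×0.18 = 0.0158.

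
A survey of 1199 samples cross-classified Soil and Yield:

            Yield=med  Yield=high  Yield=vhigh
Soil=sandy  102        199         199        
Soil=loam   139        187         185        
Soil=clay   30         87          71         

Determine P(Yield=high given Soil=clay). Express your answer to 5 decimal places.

0.46277

Total with Soil=clay: 30 + 87 + 71 = 188.
P(Yield=high | Soil=clay) = 87/188 = 0.46277.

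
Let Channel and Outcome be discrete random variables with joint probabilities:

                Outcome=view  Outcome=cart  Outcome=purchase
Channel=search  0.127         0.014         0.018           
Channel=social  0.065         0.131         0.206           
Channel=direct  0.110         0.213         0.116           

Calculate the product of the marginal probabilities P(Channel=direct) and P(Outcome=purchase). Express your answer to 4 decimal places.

P(Channel=direct) = 0.110 + 0.213 + 0.116 = 0.439.
P(Outcome=purchase) = 0.018 + 0.206 + 0.116 = 0.340.
Product: 0.439 × 0.340 = 0.1493.

0.1493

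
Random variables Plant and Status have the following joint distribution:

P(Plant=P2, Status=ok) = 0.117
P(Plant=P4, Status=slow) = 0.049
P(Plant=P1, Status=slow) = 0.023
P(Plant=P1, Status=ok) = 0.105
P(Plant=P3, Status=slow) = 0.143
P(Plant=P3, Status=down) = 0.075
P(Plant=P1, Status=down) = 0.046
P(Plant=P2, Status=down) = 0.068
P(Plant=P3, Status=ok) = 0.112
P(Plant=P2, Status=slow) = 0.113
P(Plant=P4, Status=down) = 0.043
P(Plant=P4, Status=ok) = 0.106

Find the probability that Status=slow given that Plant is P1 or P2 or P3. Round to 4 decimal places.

0.3479

P(Plant=P1) = 0.105 + 0.023 + 0.046 = 0.174.
P(Plant=P2) = 0.117 + 0.113 + 0.068 = 0.298.
P(Plant=P3) = 0.112 + 0.143 + 0.075 = 0.330.
P(Plant ∈ {P1, P2, P3}) = 0.174 + 0.298 + 0.330 = 0.802; P(Status=slow, Plant ∈ {P1, P2, P3}) = 0.023 + 0.113 + 0.143 = 0.279.
P(Status=slow | Plant ∈ {P1, P2, P3}) = 0.279/0.802 = 0.3479.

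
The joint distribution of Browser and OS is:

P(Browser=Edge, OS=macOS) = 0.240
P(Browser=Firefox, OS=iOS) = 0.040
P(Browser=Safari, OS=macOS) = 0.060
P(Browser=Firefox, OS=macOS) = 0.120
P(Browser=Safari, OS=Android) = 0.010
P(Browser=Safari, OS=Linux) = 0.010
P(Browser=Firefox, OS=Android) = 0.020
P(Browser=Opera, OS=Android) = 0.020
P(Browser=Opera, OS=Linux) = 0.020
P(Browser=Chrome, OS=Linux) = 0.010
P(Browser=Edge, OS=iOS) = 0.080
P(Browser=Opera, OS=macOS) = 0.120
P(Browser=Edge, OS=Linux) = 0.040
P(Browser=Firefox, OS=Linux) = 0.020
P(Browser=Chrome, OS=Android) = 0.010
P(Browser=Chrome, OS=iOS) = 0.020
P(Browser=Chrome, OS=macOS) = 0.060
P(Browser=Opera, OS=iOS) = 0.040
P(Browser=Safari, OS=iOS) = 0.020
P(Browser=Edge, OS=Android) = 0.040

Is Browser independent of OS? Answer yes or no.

Every cell satisfies P(Browser,OS) = P(Browser)·P(OS). For instance P(Browser=Chrome) = 0.100, P(OS=Linux) = 0.100, and 0.100×0.100 = 0.010 matches the joint entry. So Browser and OS are independent.

yes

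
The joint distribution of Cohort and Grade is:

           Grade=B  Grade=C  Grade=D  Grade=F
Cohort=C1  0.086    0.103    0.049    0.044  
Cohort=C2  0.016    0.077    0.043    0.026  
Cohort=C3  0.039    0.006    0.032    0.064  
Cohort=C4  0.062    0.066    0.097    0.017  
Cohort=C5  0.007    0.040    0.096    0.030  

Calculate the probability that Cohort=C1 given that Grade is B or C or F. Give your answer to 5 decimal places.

0.34114

P(Grade=B) = 0.086 + 0.016 + 0.039 + 0.062 + 0.007 = 0.210.
P(Grade=C) = 0.103 + 0.077 + 0.006 + 0.066 + 0.040 = 0.292.
P(Grade=F) = 0.044 + 0.026 + 0.064 + 0.017 + 0.030 = 0.181.
P(Grade ∈ {B, C, F}) = 0.210 + 0.292 + 0.181 = 0.683; P(Cohort=C1, Grade ∈ {B, C, F}) = 0.086 + 0.103 + 0.044 = 0.233.
P(Cohort=C1 | Grade ∈ {B, C, F}) = 0.233/0.683 = 0.34114.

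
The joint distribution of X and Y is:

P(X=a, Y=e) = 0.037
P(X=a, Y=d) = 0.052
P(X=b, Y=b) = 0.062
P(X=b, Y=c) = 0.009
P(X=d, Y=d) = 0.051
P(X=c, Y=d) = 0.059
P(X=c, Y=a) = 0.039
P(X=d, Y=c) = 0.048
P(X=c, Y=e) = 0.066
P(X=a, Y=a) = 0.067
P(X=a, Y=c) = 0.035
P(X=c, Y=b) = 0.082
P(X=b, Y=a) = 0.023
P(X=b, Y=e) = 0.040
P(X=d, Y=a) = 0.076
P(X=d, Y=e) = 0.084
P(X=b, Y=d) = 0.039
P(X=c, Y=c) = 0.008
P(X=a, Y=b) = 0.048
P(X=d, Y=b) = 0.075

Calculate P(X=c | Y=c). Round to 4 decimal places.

P(Y=c) = 0.035 + 0.009 + 0.008 + 0.048 = 0.100.
P(X=c | Y=c) = 0.008/0.100 = 0.0800.

0.0800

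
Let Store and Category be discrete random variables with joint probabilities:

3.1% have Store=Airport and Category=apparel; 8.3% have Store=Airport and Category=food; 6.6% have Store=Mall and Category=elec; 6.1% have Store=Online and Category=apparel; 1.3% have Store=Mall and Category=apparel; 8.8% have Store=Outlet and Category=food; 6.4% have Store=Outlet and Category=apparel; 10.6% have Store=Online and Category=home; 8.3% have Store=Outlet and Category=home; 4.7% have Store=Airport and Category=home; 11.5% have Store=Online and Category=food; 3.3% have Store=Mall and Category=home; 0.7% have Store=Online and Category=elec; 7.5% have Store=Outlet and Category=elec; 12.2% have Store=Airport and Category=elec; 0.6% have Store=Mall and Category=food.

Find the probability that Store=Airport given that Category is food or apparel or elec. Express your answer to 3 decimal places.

P(Category=food) = 0.006 + 0.083 + 0.088 + 0.115 = 0.292.
P(Category=apparel) = 0.013 + 0.031 + 0.064 + 0.061 = 0.169.
P(Category=elec) = 0.066 + 0.122 + 0.075 + 0.007 = 0.270.
P(Category ∈ {food, apparel, elec}) = 0.292 + 0.169 + 0.270 = 0.731; P(Store=Airport, Category ∈ {food, apparel, elec}) = 0.083 + 0.031 + 0.122 = 0.236.
P(Store=Airport | Category ∈ {food, apparel, elec}) = 0.236/0.731 = 0.323.

0.323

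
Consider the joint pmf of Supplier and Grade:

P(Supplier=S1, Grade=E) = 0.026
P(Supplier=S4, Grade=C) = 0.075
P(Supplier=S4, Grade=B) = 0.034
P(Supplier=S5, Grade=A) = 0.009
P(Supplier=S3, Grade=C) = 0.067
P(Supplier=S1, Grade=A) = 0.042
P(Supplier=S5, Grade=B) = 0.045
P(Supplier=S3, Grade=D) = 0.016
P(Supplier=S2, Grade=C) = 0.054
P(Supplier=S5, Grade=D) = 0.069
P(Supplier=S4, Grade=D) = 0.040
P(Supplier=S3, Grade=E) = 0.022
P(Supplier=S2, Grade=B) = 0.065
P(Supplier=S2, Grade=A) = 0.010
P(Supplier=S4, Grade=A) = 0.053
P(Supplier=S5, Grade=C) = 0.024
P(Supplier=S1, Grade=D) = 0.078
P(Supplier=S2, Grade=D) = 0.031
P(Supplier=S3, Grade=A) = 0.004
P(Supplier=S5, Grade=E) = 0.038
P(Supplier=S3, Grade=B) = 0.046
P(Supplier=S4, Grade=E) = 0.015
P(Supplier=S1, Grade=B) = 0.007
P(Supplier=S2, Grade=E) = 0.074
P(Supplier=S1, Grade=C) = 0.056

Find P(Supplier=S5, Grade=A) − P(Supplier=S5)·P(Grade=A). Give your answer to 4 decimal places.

P(Supplier=S5) = 0.009 + 0.045 + 0.024 + 0.069 + 0.038 = 0.185.
P(Grade=A) = 0.042 + 0.010 + 0.004 + 0.053 + 0.009 = 0.118.
P(Supplier=S5, Grade=A) − P(Supplier=S5)P(Grade=A) = 0.009 − 0.185×0.118 = -0.0128.

-0.0128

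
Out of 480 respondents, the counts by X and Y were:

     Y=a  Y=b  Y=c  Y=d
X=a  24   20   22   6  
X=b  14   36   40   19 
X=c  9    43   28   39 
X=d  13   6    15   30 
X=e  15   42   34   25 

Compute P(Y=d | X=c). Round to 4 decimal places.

Total with X=c: 9 + 43 + 28 + 39 = 119.
P(Y=d | X=c) = 39/119 = 0.3277.

0.3277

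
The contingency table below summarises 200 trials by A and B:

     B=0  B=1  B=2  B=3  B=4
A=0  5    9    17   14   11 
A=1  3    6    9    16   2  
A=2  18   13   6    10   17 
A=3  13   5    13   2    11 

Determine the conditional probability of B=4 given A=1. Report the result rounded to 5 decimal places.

0.05556

Total with A=1: 3 + 6 + 9 + 16 + 2 = 36.
P(B=4 | A=1) = 2/36 = 0.05556.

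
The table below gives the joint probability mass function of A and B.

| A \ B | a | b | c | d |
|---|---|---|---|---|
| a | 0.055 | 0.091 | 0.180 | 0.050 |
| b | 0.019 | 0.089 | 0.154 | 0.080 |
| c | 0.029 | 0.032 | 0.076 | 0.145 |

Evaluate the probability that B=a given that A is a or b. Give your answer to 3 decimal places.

0.103

P(A=a) = 0.055 + 0.091 + 0.180 + 0.050 = 0.376.
P(A=b) = 0.019 + 0.089 + 0.154 + 0.080 = 0.342.
P(A ∈ {a, b}) = 0.376 + 0.342 = 0.718; P(B=a, A ∈ {a, b}) = 0.055 + 0.019 = 0.074.
P(B=a | A ∈ {a, b}) = 0.074/0.718 = 0.103.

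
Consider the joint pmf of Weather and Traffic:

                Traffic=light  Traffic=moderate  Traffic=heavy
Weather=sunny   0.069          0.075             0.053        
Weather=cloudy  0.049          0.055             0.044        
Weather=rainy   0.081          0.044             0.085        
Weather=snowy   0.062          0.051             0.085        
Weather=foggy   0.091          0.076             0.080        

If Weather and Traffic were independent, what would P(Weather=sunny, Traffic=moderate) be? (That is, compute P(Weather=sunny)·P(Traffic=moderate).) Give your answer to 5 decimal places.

0.05930

P(Weather=sunny) = 0.069 + 0.075 + 0.053 = 0.197.
P(Traffic=moderate) = 0.075 + 0.055 + 0.044 + 0.051 + 0.076 = 0.301.
Product: 0.197 × 0.301 = 0.05930.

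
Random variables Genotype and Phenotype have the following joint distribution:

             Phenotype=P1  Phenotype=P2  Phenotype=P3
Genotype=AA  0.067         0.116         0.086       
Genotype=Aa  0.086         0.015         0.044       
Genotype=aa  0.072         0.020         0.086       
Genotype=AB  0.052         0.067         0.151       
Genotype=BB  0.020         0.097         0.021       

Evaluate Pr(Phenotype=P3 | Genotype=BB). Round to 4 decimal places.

P(Genotype=BB) = 0.020 + 0.097 + 0.021 = 0.138.
P(Phenotype=P3 | Genotype=BB) = 0.021/0.138 = 0.1522.

0.1522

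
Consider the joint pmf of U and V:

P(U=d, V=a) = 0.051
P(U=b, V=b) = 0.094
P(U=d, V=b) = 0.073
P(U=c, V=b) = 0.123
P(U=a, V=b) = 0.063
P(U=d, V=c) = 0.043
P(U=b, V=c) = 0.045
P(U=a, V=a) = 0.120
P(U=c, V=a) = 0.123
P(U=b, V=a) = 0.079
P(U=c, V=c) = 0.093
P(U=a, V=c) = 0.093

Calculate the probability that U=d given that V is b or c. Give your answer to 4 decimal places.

0.1850

P(V=b) = 0.063 + 0.094 + 0.123 + 0.073 = 0.353.
P(V=c) = 0.093 + 0.045 + 0.093 + 0.043 = 0.274.
P(V ∈ {b, c}) = 0.353 + 0.274 = 0.627; P(U=d, V ∈ {b, c}) = 0.073 + 0.043 = 0.116.
P(U=d | V ∈ {b, c}) = 0.116/0.627 = 0.1850.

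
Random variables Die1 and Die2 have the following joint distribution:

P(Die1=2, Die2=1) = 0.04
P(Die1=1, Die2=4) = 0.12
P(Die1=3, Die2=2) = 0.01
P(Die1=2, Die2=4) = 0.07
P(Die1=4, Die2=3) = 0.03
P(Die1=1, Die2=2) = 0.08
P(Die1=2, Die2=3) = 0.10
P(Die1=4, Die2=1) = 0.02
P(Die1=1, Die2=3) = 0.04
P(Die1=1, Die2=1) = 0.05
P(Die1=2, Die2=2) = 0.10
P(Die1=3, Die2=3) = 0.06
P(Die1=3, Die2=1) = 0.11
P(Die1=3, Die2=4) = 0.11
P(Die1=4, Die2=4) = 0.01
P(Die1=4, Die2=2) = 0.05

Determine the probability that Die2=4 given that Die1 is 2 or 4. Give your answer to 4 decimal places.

P(Die1=2) = 0.04 + 0.10 + 0.10 + 0.07 = 0.31.
P(Die1=4) = 0.02 + 0.05 + 0.03 + 0.01 = 0.11.
P(Die1 ∈ {2, 4}) = 0.31 + 0.11 = 0.42; P(Die2=4, Die1 ∈ {2, 4}) = 0.07 + 0.01 = 0.08.
P(Die2=4 | Die1 ∈ {2, 4}) = 0.08/0.42 = 0.1905.

0.1905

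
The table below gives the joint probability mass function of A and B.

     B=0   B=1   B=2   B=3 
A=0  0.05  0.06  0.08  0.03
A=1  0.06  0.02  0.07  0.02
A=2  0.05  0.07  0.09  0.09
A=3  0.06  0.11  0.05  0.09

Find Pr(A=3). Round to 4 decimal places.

0.3100

P(A=3) = 0.06 + 0.11 + 0.05 + 0.09 = 0.31.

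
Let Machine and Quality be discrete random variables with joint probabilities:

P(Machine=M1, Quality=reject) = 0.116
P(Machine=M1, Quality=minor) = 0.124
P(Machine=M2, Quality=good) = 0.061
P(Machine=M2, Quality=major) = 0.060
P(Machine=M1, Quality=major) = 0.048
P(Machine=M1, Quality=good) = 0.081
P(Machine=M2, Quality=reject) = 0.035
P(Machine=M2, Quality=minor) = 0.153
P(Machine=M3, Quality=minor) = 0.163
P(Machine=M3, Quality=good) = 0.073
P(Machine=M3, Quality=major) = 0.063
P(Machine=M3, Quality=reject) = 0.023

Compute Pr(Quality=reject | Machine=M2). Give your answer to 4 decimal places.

0.1133

P(Machine=M2) = 0.061 + 0.153 + 0.060 + 0.035 = 0.309.
P(Quality=reject | Machine=M2) = 0.035/0.309 = 0.1133.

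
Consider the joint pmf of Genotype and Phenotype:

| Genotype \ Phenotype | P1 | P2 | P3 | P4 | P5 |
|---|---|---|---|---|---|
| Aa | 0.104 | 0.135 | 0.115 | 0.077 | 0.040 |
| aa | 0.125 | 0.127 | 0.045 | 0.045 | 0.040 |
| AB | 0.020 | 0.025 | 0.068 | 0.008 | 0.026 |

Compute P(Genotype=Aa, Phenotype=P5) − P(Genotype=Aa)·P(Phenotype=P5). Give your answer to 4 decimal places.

P(Genotype=Aa) = 0.104 + 0.135 + 0.115 + 0.077 + 0.040 = 0.471.
P(Phenotype=P5) = 0.040 + 0.040 + 0.026 = 0.106.
P(Genotype=Aa, Phenotype=P5) − P(Genotype=Aa)P(Phenotype=P5) = 0.040 − 0.471×0.106 = -0.0099.

-0.0099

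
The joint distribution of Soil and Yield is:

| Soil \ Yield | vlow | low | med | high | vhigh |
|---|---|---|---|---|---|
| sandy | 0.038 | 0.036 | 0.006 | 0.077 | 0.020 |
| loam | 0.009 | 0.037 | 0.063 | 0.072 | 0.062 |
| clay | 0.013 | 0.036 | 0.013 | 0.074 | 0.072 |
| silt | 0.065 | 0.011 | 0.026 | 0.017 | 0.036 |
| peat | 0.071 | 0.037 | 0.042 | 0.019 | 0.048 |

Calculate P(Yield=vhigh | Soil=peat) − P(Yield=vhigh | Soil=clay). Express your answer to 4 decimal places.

P(Soil=peat) = 0.071 + 0.037 + 0.042 + 0.019 + 0.048 = 0.217; P(Yield=vhigh | Soil=peat) = 0.048/0.217 = 0.22120.
P(Soil=clay) = 0.013 + 0.036 + 0.013 + 0.074 + 0.072 = 0.208; P(Yield=vhigh | Soil=clay) = 0.072/0.208 = 0.34615.
Difference = -0.1250.

-0.1250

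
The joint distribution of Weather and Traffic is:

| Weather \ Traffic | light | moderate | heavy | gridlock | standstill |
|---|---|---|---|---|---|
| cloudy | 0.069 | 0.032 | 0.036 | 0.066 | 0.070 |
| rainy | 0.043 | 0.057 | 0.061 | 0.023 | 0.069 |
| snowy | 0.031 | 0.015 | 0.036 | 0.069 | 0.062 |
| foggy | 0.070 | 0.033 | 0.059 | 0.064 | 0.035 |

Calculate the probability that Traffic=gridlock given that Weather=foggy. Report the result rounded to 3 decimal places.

P(Weather=foggy) = 0.070 + 0.033 + 0.059 + 0.064 + 0.035 = 0.261.
P(Traffic=gridlock | Weather=foggy) = 0.064/0.261 = 0.245.

0.245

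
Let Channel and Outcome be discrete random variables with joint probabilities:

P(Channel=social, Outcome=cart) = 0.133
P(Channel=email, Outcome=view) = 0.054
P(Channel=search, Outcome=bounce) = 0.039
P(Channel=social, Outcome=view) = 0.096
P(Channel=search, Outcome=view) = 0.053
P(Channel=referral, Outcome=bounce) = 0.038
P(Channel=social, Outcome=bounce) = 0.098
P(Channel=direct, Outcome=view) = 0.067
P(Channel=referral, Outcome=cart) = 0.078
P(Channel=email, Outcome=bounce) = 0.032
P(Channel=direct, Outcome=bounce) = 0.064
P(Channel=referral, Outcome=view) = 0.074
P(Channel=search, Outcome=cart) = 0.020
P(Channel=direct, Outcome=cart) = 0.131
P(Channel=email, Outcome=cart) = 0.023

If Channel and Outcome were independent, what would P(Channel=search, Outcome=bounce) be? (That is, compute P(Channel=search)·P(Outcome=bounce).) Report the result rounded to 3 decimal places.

0.030

P(Channel=search) = 0.039 + 0.053 + 0.020 = 0.112.
P(Outcome=bounce) = 0.032 + 0.039 + 0.098 + 0.064 + 0.038 = 0.271.
Product: 0.112 × 0.271 = 0.030.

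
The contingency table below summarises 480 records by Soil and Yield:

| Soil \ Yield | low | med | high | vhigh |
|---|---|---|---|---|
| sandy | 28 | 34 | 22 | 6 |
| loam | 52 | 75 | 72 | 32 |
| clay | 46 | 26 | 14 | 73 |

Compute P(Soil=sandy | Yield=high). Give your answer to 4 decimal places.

0.2037

Total with Yield=high: 22 + 72 + 14 = 108.
P(Soil=sandy | Yield=high) = 22/108 = 0.2037.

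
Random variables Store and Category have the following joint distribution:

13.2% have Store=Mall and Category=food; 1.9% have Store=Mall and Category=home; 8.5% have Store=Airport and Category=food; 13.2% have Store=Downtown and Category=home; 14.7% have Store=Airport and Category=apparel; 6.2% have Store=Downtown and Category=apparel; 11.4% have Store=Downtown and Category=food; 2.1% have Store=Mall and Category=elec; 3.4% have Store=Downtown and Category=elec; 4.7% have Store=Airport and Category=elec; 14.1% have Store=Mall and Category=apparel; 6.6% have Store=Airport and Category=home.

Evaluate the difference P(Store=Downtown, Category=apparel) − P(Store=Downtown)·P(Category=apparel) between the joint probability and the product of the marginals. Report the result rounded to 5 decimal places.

-0.05770

P(Store=Downtown) = 0.114 + 0.062 + 0.034 + 0.132 = 0.342.
P(Category=apparel) = 0.062 + 0.141 + 0.147 = 0.350.
P(Store=Downtown, Category=apparel) − P(Store=Downtown)P(Category=apparel) = 0.062 − 0.342×0.350 = -0.05770.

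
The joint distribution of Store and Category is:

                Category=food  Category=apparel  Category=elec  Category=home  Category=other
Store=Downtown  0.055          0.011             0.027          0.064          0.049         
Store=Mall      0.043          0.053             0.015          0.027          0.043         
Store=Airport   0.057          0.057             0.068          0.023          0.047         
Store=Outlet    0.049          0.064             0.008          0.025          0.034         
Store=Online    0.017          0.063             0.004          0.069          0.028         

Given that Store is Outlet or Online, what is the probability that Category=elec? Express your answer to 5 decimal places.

P(Store=Outlet) = 0.049 + 0.064 + 0.008 + 0.025 + 0.034 = 0.180.
P(Store=Online) = 0.017 + 0.063 + 0.004 + 0.069 + 0.028 = 0.181.
P(Store ∈ {Outlet, Online}) = 0.180 + 0.181 = 0.361; P(Category=elec, Store ∈ {Outlet, Online}) = 0.008 + 0.004 = 0.012.
P(Category=elec | Store ∈ {Outlet, Online}) = 0.012/0.361 = 0.03324.

0.03324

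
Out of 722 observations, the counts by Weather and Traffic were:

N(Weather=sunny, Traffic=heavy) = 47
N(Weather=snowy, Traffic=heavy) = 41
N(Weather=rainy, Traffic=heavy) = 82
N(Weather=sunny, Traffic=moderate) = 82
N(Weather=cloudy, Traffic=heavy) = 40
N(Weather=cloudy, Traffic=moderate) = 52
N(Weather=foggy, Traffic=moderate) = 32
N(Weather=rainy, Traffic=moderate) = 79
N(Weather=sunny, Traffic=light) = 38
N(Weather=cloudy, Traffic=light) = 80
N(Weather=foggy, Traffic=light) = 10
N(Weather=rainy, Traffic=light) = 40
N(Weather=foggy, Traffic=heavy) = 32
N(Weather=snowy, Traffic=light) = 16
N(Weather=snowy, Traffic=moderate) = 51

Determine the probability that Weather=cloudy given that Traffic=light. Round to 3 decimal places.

0.435

Total with Traffic=light: 38 + 80 + 40 + 16 + 10 = 184.
P(Weather=cloudy | Traffic=light) = 80/184 = 0.435.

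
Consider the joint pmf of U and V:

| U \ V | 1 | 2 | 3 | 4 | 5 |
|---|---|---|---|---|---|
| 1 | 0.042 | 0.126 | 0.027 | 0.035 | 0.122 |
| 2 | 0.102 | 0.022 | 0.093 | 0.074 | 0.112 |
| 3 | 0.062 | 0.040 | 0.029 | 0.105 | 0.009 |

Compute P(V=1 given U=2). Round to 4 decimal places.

0.2531

P(U=2) = 0.102 + 0.022 + 0.093 + 0.074 + 0.112 = 0.403.
P(V=1 | U=2) = 0.102/0.403 = 0.2531.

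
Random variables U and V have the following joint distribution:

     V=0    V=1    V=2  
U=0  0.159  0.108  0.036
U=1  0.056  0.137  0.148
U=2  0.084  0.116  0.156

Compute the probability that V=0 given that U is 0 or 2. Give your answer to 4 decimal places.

0.3687

P(U=0) = 0.159 + 0.108 + 0.036 = 0.303.
P(U=2) = 0.084 + 0.116 + 0.156 = 0.356.
P(U ∈ {0, 2}) = 0.303 + 0.356 = 0.659; P(V=0, U ∈ {0, 2}) = 0.159 + 0.084 = 0.243.
P(V=0 | U ∈ {0, 2}) = 0.243/0.659 = 0.3687.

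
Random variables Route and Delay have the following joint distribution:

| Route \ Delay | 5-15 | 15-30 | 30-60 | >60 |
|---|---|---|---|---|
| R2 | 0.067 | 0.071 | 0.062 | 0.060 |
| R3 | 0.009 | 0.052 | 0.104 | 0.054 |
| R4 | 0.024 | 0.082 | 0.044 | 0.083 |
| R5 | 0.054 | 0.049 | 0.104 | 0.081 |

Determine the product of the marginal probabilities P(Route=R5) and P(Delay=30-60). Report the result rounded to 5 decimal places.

P(Route=R5) = 0.054 + 0.049 + 0.104 + 0.081 = 0.288.
P(Delay=30-60) = 0.062 + 0.104 + 0.044 + 0.104 = 0.314.
Product: 0.288 × 0.314 = 0.09043.

0.09043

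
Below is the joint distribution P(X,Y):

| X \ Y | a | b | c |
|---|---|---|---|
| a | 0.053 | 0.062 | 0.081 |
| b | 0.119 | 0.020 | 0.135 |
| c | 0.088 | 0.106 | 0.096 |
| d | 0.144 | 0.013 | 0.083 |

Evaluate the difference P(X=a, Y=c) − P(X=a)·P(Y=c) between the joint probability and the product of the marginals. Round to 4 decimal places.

0.0036

P(X=a) = 0.053 + 0.062 + 0.081 = 0.196.
P(Y=c) = 0.081 + 0.135 + 0.096 + 0.083 = 0.395.
P(X=a, Y=c) − P(X=a)P(Y=c) = 0.081 − 0.196×0.395 = 0.0036.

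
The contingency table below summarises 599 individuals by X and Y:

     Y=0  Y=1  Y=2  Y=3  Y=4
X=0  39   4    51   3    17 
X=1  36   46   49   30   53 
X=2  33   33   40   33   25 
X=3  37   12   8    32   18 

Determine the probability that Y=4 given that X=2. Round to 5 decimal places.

0.15244

Total with X=2: 33 + 33 + 40 + 33 + 25 = 164.
P(Y=4 | X=2) = 25/164 = 0.15244.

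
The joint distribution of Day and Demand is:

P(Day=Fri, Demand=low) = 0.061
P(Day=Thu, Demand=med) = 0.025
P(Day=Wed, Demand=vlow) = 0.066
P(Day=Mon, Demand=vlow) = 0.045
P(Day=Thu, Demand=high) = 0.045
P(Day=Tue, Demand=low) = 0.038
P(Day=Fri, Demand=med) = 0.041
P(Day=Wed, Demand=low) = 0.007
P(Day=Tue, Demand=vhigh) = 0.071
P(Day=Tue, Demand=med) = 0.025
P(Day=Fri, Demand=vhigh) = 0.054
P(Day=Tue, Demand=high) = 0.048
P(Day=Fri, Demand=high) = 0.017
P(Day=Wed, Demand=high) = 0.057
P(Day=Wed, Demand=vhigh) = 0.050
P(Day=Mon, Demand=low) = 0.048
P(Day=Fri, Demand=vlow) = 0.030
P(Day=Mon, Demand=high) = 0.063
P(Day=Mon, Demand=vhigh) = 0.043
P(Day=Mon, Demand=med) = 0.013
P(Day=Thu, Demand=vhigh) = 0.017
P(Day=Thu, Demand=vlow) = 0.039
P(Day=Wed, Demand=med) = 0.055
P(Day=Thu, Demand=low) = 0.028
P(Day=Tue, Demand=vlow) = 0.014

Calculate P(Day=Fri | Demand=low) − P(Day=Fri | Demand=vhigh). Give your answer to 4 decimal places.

0.1054

P(Demand=low) = 0.048 + 0.038 + 0.007 + 0.028 + 0.061 = 0.182; P(Day=Fri | Demand=low) = 0.061/0.182 = 0.33516.
P(Demand=vhigh) = 0.043 + 0.071 + 0.050 + 0.017 + 0.054 = 0.235; P(Day=Fri | Demand=vhigh) = 0.054/0.235 = 0.22979.
Difference = 0.1054.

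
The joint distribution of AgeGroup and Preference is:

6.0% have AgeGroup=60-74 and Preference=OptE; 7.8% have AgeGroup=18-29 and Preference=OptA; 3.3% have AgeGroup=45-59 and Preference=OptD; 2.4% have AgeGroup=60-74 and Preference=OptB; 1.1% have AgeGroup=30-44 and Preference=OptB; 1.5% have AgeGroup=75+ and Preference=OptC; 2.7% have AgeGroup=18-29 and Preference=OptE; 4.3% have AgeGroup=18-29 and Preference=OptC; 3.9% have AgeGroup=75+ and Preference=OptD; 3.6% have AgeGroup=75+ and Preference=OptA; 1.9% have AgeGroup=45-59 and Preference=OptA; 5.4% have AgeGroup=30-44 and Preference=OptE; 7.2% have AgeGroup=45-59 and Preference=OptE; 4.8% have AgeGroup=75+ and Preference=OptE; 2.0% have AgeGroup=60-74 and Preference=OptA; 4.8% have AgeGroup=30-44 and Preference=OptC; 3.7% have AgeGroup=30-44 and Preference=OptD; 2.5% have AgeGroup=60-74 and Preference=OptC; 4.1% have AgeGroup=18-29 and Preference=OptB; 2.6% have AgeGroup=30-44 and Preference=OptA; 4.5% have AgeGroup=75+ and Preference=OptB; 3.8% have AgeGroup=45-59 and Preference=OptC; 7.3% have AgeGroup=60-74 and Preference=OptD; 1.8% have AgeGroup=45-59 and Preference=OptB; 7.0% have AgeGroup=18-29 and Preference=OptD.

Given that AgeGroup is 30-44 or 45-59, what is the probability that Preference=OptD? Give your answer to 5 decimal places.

P(AgeGroup=30-44) = 0.026 + 0.011 + 0.048 + 0.037 + 0.054 = 0.176.
P(AgeGroup=45-59) = 0.019 + 0.018 + 0.038 + 0.033 + 0.072 = 0.180.
P(AgeGroup ∈ {30-44, 45-59}) = 0.176 + 0.180 = 0.356; P(Preference=OptD, AgeGroup ∈ {30-44, 45-59}) = 0.037 + 0.033 = 0.070.
P(Preference=OptD | AgeGroup ∈ {30-44, 45-59}) = 0.070/0.356 = 0.19663.

0.19663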